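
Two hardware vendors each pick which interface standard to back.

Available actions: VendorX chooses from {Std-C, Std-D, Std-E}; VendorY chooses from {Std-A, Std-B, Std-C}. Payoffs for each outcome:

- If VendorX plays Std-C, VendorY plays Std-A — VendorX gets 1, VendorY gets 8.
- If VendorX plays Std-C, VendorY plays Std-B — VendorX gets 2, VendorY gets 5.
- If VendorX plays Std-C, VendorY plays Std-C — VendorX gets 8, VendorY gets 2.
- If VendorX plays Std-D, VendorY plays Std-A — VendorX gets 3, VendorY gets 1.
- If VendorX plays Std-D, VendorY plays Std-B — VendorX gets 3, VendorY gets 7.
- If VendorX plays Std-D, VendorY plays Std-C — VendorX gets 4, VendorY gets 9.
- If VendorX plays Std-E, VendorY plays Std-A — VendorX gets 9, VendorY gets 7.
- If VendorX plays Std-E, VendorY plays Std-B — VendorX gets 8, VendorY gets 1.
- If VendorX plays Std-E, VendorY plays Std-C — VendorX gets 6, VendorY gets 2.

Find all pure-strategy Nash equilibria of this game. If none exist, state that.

Pure NE: (Std-E, Std-A)

VendorX against Std-A: payoffs 1, 3, 9 → best response Std-E.
VendorX against Std-B: payoffs 2, 3, 8 → best response Std-E.
VendorX against Std-C: payoffs 8, 4, 6 → best response Std-C.
VendorY against Std-C: payoffs 8, 5, 2 → best response Std-A.
VendorY against Std-D: payoffs 1, 7, 9 → best response Std-C.
VendorY against Std-E: payoffs 7, 1, 2 → best response Std-A.
Mutual best responses: (Std-E, Std-A).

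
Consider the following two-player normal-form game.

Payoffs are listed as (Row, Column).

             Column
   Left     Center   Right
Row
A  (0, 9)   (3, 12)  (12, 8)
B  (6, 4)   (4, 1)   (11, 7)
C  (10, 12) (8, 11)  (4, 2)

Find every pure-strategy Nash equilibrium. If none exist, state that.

Row against Left: payoffs 0, 6, 10 → best response C.
Row against Center: payoffs 3, 4, 8 → best response C.
Row against Right: payoffs 12, 11, 4 → best response A.
Column against A: payoffs 9, 12, 8 → best response Center.
Column against B: payoffs 4, 1, 7 → best response Right.
Column against C: payoffs 12, 11, 2 → best response Left.
Mutual best responses: (C, Left).

The unique pure-strategy Nash equilibrium is (C, Left).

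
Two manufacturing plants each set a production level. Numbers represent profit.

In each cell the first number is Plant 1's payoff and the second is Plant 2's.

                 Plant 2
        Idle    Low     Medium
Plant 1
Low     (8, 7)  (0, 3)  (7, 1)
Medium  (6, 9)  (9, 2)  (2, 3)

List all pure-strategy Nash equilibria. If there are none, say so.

Pure NE: (Low, Idle)

Plant 1 against Idle: payoffs 8, 6 → best response Low.
Plant 1 against Low: payoffs 0, 9 → best response Medium.
Plant 1 against Medium: payoffs 7, 2 → best response Low.
Plant 2 against Low: payoffs 7, 3, 1 → best response Idle.
Plant 2 against Medium: payoffs 9, 2, 3 → best response Idle.
Mutual best responses: (Low, Idle).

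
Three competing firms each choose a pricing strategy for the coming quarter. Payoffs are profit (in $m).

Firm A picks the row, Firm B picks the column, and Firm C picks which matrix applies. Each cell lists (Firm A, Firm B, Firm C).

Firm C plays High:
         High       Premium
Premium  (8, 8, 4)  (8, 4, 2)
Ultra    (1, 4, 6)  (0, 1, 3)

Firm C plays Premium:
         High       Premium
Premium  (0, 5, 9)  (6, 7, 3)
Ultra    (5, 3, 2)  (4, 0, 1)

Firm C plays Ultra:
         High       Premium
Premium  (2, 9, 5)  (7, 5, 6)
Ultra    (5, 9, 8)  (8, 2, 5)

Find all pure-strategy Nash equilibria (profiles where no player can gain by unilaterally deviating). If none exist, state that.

Pure NE: (Ultra, High, Ultra)

(Premium, High, High): Firm C can switch to Premium (4 → 9). Not NE.
(Premium, High, Premium): Firm A can switch to Ultra (0 → 5). Not NE.
(Premium, High, Ultra): Firm A can switch to Ultra (2 → 5). Not NE.
(Premium, Premium, High): Firm B can switch to High (4 → 8). Not NE.
(Premium, Premium, Premium): Firm C can switch to Ultra (3 → 6). Not NE.
(Premium, Premium, Ultra): Firm A can switch to Ultra (7 → 8). Not NE.
(Ultra, High, High): Firm A can switch to Premium (1 → 8). Not NE.
(Ultra, High, Premium): Firm C can switch to High (2 → 6). Not NE.
(Ultra, High, Ultra): Firm A gets 5, best alternative 2; Firm B gets 9, best alternative 2; Firm C gets 8, best alternative 6. No profitable deviation — NE.
(Ultra, Premium, High): Firm A can switch to Premium (0 → 8). Not NE.
(Ultra, Premium, Premium): Firm A can switch to Premium (4 → 6). Not NE.
(Ultra, Premium, Ultra): Firm B can switch to High (2 → 9). Not NE.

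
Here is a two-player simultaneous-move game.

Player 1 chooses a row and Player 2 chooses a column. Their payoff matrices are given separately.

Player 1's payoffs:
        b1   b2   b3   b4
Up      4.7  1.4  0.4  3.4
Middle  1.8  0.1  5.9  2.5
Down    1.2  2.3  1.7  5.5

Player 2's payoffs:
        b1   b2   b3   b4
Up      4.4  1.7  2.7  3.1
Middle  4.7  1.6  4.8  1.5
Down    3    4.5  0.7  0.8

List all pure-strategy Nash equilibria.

The pure Nash equilibria are (Up, b1) and (Middle, b3) and (Down, b2).

Mark each player's best response to every combination of opponents' strategies; a profile where every player is best-responding is a pure Nash equilibrium.
Player 1 against b1: payoffs 4.7, 1.8, 1.2 → best response Up.
Player 1 against b2: payoffs 1.4, 0.1, 2.3 → best response Down.
Player 1 against b3: payoffs 0.4, 5.9, 1.7 → best response Middle.
Player 1 against b4: payoffs 3.4, 2.5, 5.5 → best response Down.
Player 2 against Up: payoffs 4.4, 1.7, 2.7, 3.1 → best response b1.
Player 2 against Middle: payoffs 4.7, 1.6, 4.8, 1.5 → best response b3.
Player 2 against Down: payoffs 3, 4.5, 0.7, 0.8 → best response b2.
Mutual best responses: (Up, b1); (Middle, b3); (Down, b2).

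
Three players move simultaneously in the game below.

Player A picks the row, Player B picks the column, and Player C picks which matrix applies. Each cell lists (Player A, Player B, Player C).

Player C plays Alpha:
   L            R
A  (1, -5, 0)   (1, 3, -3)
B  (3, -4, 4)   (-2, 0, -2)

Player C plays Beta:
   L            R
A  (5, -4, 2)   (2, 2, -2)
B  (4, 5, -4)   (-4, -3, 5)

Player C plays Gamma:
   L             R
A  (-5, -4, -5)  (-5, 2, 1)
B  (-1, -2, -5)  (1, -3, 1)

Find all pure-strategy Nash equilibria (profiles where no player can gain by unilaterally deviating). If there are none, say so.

No pure-strategy Nash equilibrium.

(A, L, Alpha): Player A can switch to B (1 → 3). Not NE.
(A, L, Beta): Player B can switch to R (-4 → 2). Not NE.
(A, L, Gamma): Player A can switch to B (-5 → -1). Not NE.
(A, R, Alpha): Player C can switch to Beta (-3 → -2). Not NE.
(A, R, Beta): Player C can switch to Gamma (-2 → 1). Not NE.
(A, R, Gamma): Player A can switch to B (-5 → 1). Not NE.
(The remaining 6 profiles each have a profitable deviation by the same check.)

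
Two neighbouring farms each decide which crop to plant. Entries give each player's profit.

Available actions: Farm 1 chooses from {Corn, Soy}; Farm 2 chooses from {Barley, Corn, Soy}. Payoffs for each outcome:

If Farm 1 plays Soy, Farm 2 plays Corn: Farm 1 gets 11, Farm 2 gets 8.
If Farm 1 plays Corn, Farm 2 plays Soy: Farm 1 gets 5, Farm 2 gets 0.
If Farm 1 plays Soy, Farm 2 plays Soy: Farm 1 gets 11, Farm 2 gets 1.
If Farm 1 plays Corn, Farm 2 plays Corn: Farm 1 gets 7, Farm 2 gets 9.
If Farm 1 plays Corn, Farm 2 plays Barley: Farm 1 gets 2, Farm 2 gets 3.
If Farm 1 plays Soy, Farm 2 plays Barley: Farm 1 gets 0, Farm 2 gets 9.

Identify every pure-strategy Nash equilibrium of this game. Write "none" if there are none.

Check each profile: it is a Nash equilibrium iff no player can strictly gain by switching unilaterally.
(Corn, Barley): Farm 2 can switch to Corn (3 → 9). Not NE.
(Corn, Corn): Farm 1 can switch to Soy (7 → 11). Not NE.
(Corn, Soy): Farm 1 can switch to Soy (5 → 11). Not NE.
(Soy, Barley): Farm 1 can switch to Corn (0 → 2). Not NE.
(Soy, Corn): Farm 2 can switch to Barley (8 → 9). Not NE.
(Soy, Soy): Farm 2 can switch to Barley (1 → 9). Not NE.

There is no pure-strategy Nash equilibrium.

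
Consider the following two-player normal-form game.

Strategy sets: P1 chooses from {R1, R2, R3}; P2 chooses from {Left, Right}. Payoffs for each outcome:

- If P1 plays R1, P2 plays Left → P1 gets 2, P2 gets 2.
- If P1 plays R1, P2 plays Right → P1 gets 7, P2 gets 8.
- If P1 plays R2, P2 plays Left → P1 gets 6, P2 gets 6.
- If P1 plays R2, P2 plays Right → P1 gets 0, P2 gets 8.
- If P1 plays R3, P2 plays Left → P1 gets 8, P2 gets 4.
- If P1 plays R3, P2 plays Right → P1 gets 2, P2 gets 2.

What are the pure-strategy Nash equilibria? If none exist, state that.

The pure Nash equilibria are (R1, Right), (R3, Left).

P1 against Left: payoffs 2, 6, 8 → best response R3.
P1 against Right: payoffs 7, 0, 2 → best response R1.
P2 against R1: payoffs 2, 8 → best response Right.
P2 against R2: payoffs 6, 8 → best response Right.
P2 against R3: payoffs 4, 2 → best response Left.
Mutual best responses: (R1, Right); (R3, Left).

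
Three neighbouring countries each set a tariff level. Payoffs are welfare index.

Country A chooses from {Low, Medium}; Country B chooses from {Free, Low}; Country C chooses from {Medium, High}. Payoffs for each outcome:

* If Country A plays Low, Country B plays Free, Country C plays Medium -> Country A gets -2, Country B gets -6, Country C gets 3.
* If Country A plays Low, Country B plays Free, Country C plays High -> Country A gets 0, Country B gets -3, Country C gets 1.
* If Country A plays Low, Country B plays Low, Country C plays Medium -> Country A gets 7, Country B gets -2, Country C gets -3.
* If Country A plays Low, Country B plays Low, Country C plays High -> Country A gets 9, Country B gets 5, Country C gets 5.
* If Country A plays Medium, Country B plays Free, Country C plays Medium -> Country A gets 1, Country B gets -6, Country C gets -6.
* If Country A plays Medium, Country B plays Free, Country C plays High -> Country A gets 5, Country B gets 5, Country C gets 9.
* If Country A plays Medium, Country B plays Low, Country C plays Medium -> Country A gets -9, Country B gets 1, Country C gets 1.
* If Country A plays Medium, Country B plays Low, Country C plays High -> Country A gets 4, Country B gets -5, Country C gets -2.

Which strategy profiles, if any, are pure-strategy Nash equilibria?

(Low, Free, Medium): Country A can switch to Medium (-2 → 1). Not NE.
(Low, Free, High): Country A can switch to Medium (0 → 5). Not NE.
(Low, Low, Medium): Country C can switch to High (-3 → 5). Not NE.
(Low, Low, High): Country A gets 9, best alternative 4; Country B gets 5, best alternative -3; Country C gets 5, best alternative -3. No profitable deviation — NE.
(Medium, Free, Medium): Country B can switch to Low (-6 → 1). Not NE.
(Medium, Free, High): Country A gets 5, best alternative 0; Country B gets 5, best alternative -5; Country C gets 9, best alternative -6. No profitable deviation — NE.
(Medium, Low, Medium): Country A can switch to Low (-9 → 7). Not NE.
(Medium, Low, High): Country A can switch to Low (4 → 9). Not NE.

The pure Nash equilibria are (Low, Low, High); (Medium, Free, High).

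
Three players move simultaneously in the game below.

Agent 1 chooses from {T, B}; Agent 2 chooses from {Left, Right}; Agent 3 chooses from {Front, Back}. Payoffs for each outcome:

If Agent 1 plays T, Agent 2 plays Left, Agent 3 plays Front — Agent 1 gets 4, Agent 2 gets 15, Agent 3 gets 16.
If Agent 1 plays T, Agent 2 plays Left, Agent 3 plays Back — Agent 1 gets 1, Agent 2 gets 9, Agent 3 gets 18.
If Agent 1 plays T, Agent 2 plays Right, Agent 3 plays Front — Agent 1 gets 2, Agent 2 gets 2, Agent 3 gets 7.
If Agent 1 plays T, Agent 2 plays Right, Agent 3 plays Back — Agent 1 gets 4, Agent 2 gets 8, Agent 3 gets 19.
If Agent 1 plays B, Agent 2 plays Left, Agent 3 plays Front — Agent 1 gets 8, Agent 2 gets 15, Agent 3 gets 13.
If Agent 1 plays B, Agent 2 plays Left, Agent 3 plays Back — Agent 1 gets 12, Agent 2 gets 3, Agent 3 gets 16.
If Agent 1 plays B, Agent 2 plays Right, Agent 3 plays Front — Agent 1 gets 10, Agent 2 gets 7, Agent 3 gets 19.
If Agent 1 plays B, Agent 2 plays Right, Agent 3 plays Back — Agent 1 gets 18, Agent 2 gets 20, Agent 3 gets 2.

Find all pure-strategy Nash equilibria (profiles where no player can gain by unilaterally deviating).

none

For each player, find the best response to each opponent profile; mutual best responses are the pure NE.
Agent 1 against (Left, Front): payoffs 4, 8 → best response B.
Agent 1 against (Left, Back): payoffs 1, 12 → best response B.
Agent 1 against (Right, Front): payoffs 2, 10 → best response B.
Agent 1 against (Right, Back): payoffs 4, 18 → best response B.
Agent 2 against (T, Front): payoffs 15, 2 → best response Left.
Agent 2 against (T, Back): payoffs 9, 8 → best response Left.
Agent 2 against (B, Front): payoffs 15, 7 → best response Left.
Agent 2 against (B, Back): payoffs 3, 20 → best response Right.
Agent 3 against (T, Left): payoffs 16, 18 → best response Back.
Agent 3 against (T, Right): payoffs 7, 19 → best response Back.
Agent 3 against (B, Left): payoffs 13, 16 → best response Back.
Agent 3 against (B, Right): payoffs 19, 2 → best response Front.
No profile is a mutual best response for all players.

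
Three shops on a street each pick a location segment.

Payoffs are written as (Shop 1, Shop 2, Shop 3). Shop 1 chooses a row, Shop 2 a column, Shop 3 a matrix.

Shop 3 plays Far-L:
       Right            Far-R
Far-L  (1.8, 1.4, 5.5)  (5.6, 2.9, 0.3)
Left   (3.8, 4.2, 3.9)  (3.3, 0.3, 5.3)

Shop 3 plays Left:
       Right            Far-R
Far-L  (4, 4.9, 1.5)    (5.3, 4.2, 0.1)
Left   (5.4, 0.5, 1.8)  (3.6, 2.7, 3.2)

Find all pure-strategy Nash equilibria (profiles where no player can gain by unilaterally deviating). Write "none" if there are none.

Pure-strategy Nash equilibria: (Far-L, Far-R, Far-L) and (Left, Right, Far-L)

(Far-L, Right, Far-L): Shop 1 can switch to Left (1.8 → 3.8). Not NE.
(Far-L, Right, Left): Shop 1 can switch to Left (4 → 5.4). Not NE.
(Far-L, Far-R, Far-L): Shop 1 gets 5.6, best alternative 3.3; Shop 2 gets 2.9, best alternative 1.4; Shop 3 gets 0.3, best alternative 0.1. No profitable deviation — NE.
(Far-L, Far-R, Left): Shop 2 can switch to Right (4.2 → 4.9). Not NE.
(Left, Right, Far-L): Shop 1 gets 3.8, best alternative 1.8; Shop 2 gets 4.2, best alternative 0.3; Shop 3 gets 3.9, best alternative 1.8. No profitable deviation — NE.
(Left, Right, Left): Shop 2 can switch to Far-R (0.5 → 2.7). Not NE.
(Left, Far-R, Far-L): Shop 1 can switch to Far-L (3.3 → 5.6). Not NE.
(Left, Far-R, Left): Shop 1 can switch to Far-L (3.6 → 5.3). Not NE.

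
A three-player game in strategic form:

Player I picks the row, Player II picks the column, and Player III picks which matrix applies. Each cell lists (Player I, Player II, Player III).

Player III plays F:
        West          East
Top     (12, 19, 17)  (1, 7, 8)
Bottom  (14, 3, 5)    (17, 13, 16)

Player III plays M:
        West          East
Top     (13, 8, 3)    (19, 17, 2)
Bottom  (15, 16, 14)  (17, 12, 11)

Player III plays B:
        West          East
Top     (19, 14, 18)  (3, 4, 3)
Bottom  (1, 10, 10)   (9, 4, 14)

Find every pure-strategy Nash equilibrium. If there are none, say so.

(Top, West, F): Player I can switch to Bottom (12 → 14). Not NE.
(Top, West, M): Player I can switch to Bottom (13 → 15). Not NE.
(Top, West, B): Player I gets 19, best alternative 1; Player II gets 14, best alternative 4; Player III gets 18, best alternative 17. No profitable deviation — NE.
(Top, East, F): Player I can switch to Bottom (1 → 17). Not NE.
(Top, East, M): Player III can switch to F (2 → 8). Not NE.
(Top, East, B): Player I can switch to Bottom (3 → 9). Not NE.
(Bottom, West, F): Player II can switch to East (3 → 13). Not NE.
(Bottom, West, M): Player I gets 15, best alternative 13; Player II gets 16, best alternative 12; Player III gets 14, best alternative 10. No profitable deviation — NE.
(Bottom, West, B): Player I can switch to Top (1 → 19). Not NE.
(Bottom, East, F): Player I gets 17, best alternative 1; Player II gets 13, best alternative 3; Player III gets 16, best alternative 14. No profitable deviation — NE.
(Bottom, East, M): Player I can switch to Top (17 → 19). Not NE.
(Bottom, East, B): Player II can switch to West (4 → 10). Not NE.

(Top, West, B); (Bottom, West, M); (Bottom, East, F)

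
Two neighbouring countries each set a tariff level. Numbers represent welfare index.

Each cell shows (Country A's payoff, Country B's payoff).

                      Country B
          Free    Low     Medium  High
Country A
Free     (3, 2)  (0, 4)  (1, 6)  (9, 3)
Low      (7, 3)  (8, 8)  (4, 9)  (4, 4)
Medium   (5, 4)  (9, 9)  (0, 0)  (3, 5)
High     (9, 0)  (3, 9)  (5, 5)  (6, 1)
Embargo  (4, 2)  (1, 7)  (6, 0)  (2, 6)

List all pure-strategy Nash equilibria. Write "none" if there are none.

The unique pure-strategy Nash equilibrium is (Medium, Low).

(Free, Free): Country A can switch to Low (3 → 7). Not NE.
(Free, Low): Country A can switch to Low (0 → 8). Not NE.
(Free, Medium): Country A can switch to Low (1 → 4). Not NE.
(Free, High): Country B can switch to Low (3 → 4). Not NE.
(Low, Free): Country A can switch to High (7 → 9). Not NE.
(Low, Low): Country A can switch to Medium (8 → 9). Not NE.
(Medium, Low): Country A gets 9, best alternative 8; Country B gets 9, best alternative 5. No profitable deviation — NE.
(The remaining 13 profiles each have a profitable deviation by the same check.)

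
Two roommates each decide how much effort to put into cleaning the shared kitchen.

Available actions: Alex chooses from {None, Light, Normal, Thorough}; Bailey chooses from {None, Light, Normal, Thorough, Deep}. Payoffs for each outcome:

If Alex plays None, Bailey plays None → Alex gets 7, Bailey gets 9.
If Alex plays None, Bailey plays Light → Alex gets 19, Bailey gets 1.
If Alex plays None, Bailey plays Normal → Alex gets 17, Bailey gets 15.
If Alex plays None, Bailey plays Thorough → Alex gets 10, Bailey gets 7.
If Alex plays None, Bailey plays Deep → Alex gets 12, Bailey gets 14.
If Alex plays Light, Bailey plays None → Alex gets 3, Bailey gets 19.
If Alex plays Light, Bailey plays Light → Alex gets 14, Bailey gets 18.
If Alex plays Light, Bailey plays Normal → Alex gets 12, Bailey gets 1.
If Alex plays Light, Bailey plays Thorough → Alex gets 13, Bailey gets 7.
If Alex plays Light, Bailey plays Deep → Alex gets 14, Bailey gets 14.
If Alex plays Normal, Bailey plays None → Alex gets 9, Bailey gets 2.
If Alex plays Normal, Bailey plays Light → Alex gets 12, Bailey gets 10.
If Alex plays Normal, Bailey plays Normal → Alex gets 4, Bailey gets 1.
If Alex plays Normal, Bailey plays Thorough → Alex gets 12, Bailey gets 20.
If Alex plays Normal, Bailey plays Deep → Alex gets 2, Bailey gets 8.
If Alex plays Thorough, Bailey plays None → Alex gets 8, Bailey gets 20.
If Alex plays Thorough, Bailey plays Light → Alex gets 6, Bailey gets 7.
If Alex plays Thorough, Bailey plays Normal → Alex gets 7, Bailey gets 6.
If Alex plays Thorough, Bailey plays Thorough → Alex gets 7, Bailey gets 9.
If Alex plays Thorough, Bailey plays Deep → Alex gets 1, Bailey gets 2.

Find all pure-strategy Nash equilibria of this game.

The unique pure-strategy Nash equilibrium is (None, Normal).

Alex against None: payoffs 7, 3, 9, 8 → best response Normal.
Alex against Light: payoffs 19, 14, 12, 6 → best response None.
Alex against Normal: payoffs 17, 12, 4, 7 → best response None.
Alex against Thorough: payoffs 10, 13, 12, 7 → best response Light.
Alex against Deep: payoffs 12, 14, 2, 1 → best response Light.
Bailey against None: payoffs 9, 1, 15, 7, 14 → best response Normal.
Bailey against Light: payoffs 19, 18, 1, 7, 14 → best response None.
Bailey against Normal: payoffs 2, 10, 1, 20, 8 → best response Thorough.
Bailey against Thorough: payoffs 20, 7, 6, 9, 2 → best response None.
Mutual best responses: (None, Normal).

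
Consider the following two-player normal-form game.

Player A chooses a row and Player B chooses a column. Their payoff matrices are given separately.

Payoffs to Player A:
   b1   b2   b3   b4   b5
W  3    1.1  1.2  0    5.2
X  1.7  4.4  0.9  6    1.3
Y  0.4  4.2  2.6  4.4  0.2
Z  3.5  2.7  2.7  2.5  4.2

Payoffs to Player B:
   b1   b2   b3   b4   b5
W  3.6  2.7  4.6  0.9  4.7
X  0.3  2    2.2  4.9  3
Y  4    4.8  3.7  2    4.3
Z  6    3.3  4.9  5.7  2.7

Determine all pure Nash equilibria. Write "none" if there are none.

(W, b1): Player A can switch to Z (3 → 3.5). Not NE.
(W, b2): Player A can switch to X (1.1 → 4.4). Not NE.
(W, b3): Player A can switch to Y (1.2 → 2.6). Not NE.
(W, b4): Player A can switch to X (0 → 6). Not NE.
(W, b5): Player A gets 5.2, best alternative 4.2; Player B gets 4.7, best alternative 4.6. No profitable deviation — NE.
(X, b1): Player A can switch to W (1.7 → 3). Not NE.
(X, b2): Player B can switch to b3 (2 → 2.2). Not NE.
(X, b3): Player A can switch to W (0.9 → 1.2). Not NE.
(X, b4): Player A gets 6, best alternative 4.4; Player B gets 4.9, best alternative 3. No profitable deviation — NE.
(X, b5): Player A can switch to W (1.3 → 5.2). Not NE.
(Y, b1): Player A can switch to W (0.4 → 3). Not NE.
(Y, b2): Player A can switch to X (4.2 → 4.4). Not NE.
(Y, b3): Player A can switch to Z (2.6 → 2.7). Not NE.
(Y, b4): Player A can switch to X (4.4 → 6). Not NE.
(Z, b1): Player A gets 3.5, best alternative 3; Player B gets 6, best alternative 5.7. No profitable deviation — NE.
(The remaining 5 profiles each have a profitable deviation by the same check.)

Pure-strategy Nash equilibria: (W, b5), (X, b4), (Z, b1)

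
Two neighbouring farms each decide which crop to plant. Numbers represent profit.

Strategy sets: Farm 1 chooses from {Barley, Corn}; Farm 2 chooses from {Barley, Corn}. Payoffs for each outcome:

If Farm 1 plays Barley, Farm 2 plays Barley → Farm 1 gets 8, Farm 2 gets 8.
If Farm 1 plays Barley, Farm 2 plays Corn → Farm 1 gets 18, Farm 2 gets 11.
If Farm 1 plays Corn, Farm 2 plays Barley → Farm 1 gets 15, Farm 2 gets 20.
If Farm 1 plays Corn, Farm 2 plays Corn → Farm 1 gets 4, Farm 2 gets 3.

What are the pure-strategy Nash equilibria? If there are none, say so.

(Barley, Barley): Farm 1 can switch to Corn (8 → 15). Not NE.
(Barley, Corn): Farm 1 gets 18, best alternative 4; Farm 2 gets 11, best alternative 8. No profitable deviation — NE.
(Corn, Barley): Farm 1 gets 15, best alternative 8; Farm 2 gets 20, best alternative 3. No profitable deviation — NE.
(Corn, Corn): Farm 1 can switch to Barley (4 → 18). Not NE.

Pure-strategy Nash equilibria: (Barley, Corn); (Corn, Barley)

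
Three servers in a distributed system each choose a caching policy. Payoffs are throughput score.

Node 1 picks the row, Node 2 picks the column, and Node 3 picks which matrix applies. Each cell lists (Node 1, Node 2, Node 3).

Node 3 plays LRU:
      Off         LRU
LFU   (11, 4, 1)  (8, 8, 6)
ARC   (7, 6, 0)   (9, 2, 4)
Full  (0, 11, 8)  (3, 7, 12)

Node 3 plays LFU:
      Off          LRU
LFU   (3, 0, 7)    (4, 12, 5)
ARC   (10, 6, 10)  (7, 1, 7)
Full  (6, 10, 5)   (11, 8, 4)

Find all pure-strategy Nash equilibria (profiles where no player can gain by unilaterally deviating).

Node 1 against (Off, LRU): payoffs 11, 7, 0 → best response LFU.
Node 1 against (Off, LFU): payoffs 3, 10, 6 → best response ARC.
Node 1 against (LRU, LRU): payoffs 8, 9, 3 → best response ARC.
Node 1 against (LRU, LFU): payoffs 4, 7, 11 → best response Full.
Node 2 against (LFU, LRU): payoffs 4, 8 → best response LRU.
Node 2 against (LFU, LFU): payoffs 0, 12 → best response LRU.
Node 2 against (ARC, LRU): payoffs 6, 2 → best response Off.
Node 2 against (ARC, LFU): payoffs 6, 1 → best response Off.
Node 2 against (Full, LRU): payoffs 11, 7 → best response Off.
Node 2 against (Full, LFU): payoffs 10, 8 → best response Off.
Node 3 against (LFU, Off): payoffs 1, 7 → best response LFU.
Node 3 against (LFU, LRU): payoffs 6, 5 → best response LRU.
Node 3 against (ARC, Off): payoffs 0, 10 → best response LFU.
Node 3 against (ARC, LRU): payoffs 4, 7 → best response LFU.
Node 3 against (Full, Off): payoffs 8, 5 → best response LRU.
Node 3 against (Full, LRU): payoffs 12, 4 → best response LRU.
Mutual best responses: (ARC, Off, LFU).

(ARC, Off, LFU)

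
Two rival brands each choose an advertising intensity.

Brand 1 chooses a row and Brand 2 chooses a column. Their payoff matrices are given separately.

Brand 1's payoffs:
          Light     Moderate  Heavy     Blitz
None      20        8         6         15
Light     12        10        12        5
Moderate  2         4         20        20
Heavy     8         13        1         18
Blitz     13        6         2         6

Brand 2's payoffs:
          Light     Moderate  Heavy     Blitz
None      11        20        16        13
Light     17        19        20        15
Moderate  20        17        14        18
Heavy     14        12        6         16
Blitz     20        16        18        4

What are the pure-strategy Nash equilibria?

(None, Light): Brand 2 can switch to Moderate (11 → 20). Not NE.
(None, Moderate): Brand 1 can switch to Light (8 → 10). Not NE.
(None, Heavy): Brand 1 can switch to Light (6 → 12). Not NE.
(None, Blitz): Brand 1 can switch to Moderate (15 → 20). Not NE.
(Light, Light): Brand 1 can switch to None (12 → 20). Not NE.
(Light, Moderate): Brand 1 can switch to Heavy (10 → 13). Not NE.
(Light, Heavy): Brand 1 can switch to Moderate (12 → 20). Not NE.
(Light, Blitz): Brand 1 can switch to None (5 → 15). Not NE.
(Moderate, Light): Brand 1 can switch to None (2 → 20). Not NE.
(Moderate, Moderate): Brand 1 can switch to None (4 → 8). Not NE.
(The remaining 10 profiles each have a profitable deviation by the same check.)

There is no pure-strategy Nash equilibrium.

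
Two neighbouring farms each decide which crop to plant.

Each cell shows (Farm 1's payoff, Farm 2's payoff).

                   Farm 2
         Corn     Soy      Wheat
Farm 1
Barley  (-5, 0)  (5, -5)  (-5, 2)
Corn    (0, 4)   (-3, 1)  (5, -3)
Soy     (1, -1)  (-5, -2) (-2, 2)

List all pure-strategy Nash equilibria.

Farm 1 against Corn: payoffs -5, 0, 1 → best response Soy.
Farm 1 against Soy: payoffs 5, -3, -5 → best response Barley.
Farm 1 against Wheat: payoffs -5, 5, -2 → best response Corn.
Farm 2 against Barley: payoffs 0, -5, 2 → best response Wheat.
Farm 2 against Corn: payoffs 4, 1, -3 → best response Corn.
Farm 2 against Soy: payoffs -1, -2, 2 → best response Wheat.
No profile is a mutual best response for all players.

No pure-strategy Nash equilibrium.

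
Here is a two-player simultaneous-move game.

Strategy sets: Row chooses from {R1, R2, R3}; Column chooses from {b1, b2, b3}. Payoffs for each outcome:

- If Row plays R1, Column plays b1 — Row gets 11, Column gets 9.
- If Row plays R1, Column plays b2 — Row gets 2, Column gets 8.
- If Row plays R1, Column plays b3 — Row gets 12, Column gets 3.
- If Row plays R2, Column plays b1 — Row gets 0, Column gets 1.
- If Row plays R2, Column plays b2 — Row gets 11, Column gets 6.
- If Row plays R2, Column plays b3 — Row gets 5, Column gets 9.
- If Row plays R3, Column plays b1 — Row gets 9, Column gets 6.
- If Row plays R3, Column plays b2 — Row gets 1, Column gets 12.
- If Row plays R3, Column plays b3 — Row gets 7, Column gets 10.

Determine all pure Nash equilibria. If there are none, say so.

(R1, b1)

Mark each player's best response to every combination of opponents' strategies; a profile where every player is best-responding is a pure Nash equilibrium.
Row against b1: payoffs 11, 0, 9 → best response R1.
Row against b2: payoffs 2, 11, 1 → best response R2.
Row against b3: payoffs 12, 5, 7 → best response R1.
Column against R1: payoffs 9, 8, 3 → best response b1.
Column against R2: payoffs 1, 6, 9 → best response b3.
Column against R3: payoffs 6, 12, 10 → best response b2.
Mutual best responses: (R1, b1).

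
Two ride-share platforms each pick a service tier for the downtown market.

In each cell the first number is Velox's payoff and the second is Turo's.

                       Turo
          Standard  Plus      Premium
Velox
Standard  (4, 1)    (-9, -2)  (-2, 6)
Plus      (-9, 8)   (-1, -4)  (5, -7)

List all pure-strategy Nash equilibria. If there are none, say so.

There is no pure-strategy Nash equilibrium.

Velox against Standard: payoffs 4, -9 → best response Standard.
Velox against Plus: payoffs -9, -1 → best response Plus.
Velox against Premium: payoffs -2, 5 → best response Plus.
Turo against Standard: payoffs 1, -2, 6 → best response Premium.
Turo against Plus: payoffs 8, -4, -7 → best response Standard.
No profile is a mutual best response for all players.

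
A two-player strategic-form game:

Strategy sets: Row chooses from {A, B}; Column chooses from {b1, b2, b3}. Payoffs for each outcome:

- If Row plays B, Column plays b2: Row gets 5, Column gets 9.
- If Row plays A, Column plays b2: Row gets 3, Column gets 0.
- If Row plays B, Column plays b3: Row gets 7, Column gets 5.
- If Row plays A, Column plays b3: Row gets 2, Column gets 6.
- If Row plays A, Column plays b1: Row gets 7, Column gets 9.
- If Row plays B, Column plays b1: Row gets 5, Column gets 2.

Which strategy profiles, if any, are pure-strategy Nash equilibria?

(A, b1) and (B, b2)

Check each profile: it is a Nash equilibrium iff no player can strictly gain by switching unilaterally.
(A, b1): Row gets 7, best alternative 5; Column gets 9, best alternative 6. No profitable deviation — NE.
(A, b2): Row can switch to B (3 → 5). Not NE.
(A, b3): Row can switch to B (2 → 7). Not NE.
(B, b1): Row can switch to A (5 → 7). Not NE.
(B, b2): Row gets 5, best alternative 3; Column gets 9, best alternative 5. No profitable deviation — NE.
(B, b3): Column can switch to b2 (5 → 9). Not NE.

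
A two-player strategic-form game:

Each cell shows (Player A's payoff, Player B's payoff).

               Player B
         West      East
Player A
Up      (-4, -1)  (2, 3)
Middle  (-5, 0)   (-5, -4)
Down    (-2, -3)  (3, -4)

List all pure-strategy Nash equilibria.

(Up, West): Player A can switch to Down (-4 → -2). Not NE.
(Up, East): Player A can switch to Down (2 → 3). Not NE.
(Middle, West): Player A can switch to Up (-5 → -4). Not NE.
(Middle, East): Player A can switch to Up (-5 → 2). Not NE.
(Down, West): Player A gets -2, best alternative -4; Player B gets -3, best alternative -4. No profitable deviation — NE.
(Down, East): Player B can switch to West (-4 → -3). Not NE.

The unique pure-strategy Nash equilibrium is (Down, West).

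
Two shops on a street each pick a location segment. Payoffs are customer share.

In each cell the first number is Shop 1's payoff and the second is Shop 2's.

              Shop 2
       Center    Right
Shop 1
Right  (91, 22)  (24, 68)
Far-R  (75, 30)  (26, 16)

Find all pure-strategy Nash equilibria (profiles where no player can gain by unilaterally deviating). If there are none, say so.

none

(Right, Center): Shop 2 can switch to Right (22 → 68). Not NE.
(Right, Right): Shop 1 can switch to Far-R (24 → 26). Not NE.
(Far-R, Center): Shop 1 can switch to Right (75 → 91). Not NE.
(Far-R, Right): Shop 2 can switch to Center (16 → 30). Not NE.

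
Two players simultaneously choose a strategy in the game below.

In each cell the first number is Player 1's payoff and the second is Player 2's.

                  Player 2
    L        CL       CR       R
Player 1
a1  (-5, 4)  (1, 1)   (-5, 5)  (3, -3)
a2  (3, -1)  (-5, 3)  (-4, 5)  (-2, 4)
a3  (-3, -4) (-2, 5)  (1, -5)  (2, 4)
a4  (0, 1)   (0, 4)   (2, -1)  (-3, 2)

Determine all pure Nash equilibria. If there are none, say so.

There is no pure-strategy Nash equilibrium.

Player 1 against L: payoffs -5, 3, -3, 0 → best response a2.
Player 1 against CL: payoffs 1, -5, -2, 0 → best response a1.
Player 1 against CR: payoffs -5, -4, 1, 2 → best response a4.
Player 1 against R: payoffs 3, -2, 2, -3 → best response a1.
Player 2 against a1: payoffs 4, 1, 5, -3 → best response CR.
Player 2 against a2: payoffs -1, 3, 5, 4 → best response CR.
Player 2 against a3: payoffs -4, 5, -5, 4 → best response CL.
Player 2 against a4: payoffs 1, 4, -1, 2 → best response CL.
No profile is a mutual best response for all players.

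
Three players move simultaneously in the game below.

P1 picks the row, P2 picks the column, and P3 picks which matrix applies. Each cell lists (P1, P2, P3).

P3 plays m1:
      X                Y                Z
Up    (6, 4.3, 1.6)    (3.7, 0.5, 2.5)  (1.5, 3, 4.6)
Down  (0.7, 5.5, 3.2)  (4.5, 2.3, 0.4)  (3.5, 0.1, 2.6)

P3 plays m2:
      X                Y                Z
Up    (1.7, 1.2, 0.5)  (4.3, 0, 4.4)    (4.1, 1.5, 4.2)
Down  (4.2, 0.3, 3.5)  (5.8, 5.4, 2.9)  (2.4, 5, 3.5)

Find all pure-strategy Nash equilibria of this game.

The pure Nash equilibria are (Up, X, m1), (Down, Y, m2).

(Up, X, m1): P1 gets 6, best alternative 0.7; P2 gets 4.3, best alternative 3; P3 gets 1.6, best alternative 0.5. No profitable deviation — NE.
(Up, X, m2): P1 can switch to Down (1.7 → 4.2). Not NE.
(Up, Y, m1): P1 can switch to Down (3.7 → 4.5). Not NE.
(Up, Y, m2): P1 can switch to Down (4.3 → 5.8). Not NE.
(Up, Z, m1): P1 can switch to Down (1.5 → 3.5). Not NE.
(Up, Z, m2): P3 can switch to m1 (4.2 → 4.6). Not NE.
(Down, X, m1): P1 can switch to Up (0.7 → 6). Not NE.
(Down, X, m2): P2 can switch to Y (0.3 → 5.4). Not NE.
(Down, Y, m1): P2 can switch to X (2.3 → 5.5). Not NE.
(Down, Y, m2): P1 gets 5.8, best alternative 4.3; P2 gets 5.4, best alternative 5; P3 gets 2.9, best alternative 0.4. No profitable deviation — NE.
(Down, Z, m1): P2 can switch to X (0.1 → 5.5). Not NE.
(Down, Z, m2): P1 can switch to Up (2.4 → 4.1). Not NE.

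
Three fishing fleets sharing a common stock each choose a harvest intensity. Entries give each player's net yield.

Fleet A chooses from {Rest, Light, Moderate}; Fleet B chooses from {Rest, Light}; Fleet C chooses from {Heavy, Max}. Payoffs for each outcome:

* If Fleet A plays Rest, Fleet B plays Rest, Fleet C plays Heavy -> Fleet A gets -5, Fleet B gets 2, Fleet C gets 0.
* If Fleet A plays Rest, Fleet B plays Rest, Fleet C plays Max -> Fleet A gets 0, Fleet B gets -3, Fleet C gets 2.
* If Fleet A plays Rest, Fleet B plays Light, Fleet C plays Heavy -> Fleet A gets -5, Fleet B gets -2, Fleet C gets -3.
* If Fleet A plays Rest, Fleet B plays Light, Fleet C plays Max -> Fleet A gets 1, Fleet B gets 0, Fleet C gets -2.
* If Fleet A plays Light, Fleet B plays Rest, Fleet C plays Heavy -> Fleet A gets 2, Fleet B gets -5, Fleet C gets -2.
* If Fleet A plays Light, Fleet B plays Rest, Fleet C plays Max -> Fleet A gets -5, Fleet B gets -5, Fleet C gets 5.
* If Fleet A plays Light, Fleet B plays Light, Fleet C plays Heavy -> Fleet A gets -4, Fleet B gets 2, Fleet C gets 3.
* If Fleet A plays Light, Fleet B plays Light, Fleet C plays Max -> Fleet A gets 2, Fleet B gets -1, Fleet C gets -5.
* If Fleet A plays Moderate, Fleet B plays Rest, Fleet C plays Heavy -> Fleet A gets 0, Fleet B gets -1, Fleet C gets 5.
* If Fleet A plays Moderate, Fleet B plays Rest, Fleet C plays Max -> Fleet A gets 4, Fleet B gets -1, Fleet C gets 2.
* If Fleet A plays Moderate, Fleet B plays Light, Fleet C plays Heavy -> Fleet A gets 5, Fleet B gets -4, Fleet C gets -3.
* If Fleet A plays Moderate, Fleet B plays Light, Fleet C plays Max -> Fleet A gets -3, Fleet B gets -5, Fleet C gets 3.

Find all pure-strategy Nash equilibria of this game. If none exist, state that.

(Rest, Rest, Heavy): Fleet A can switch to Light (-5 → 2). Not NE.
(Rest, Rest, Max): Fleet A can switch to Moderate (0 → 4). Not NE.
(Rest, Light, Heavy): Fleet A can switch to Light (-5 → -4). Not NE.
(Rest, Light, Max): Fleet A can switch to Light (1 → 2). Not NE.
(Light, Rest, Heavy): Fleet B can switch to Light (-5 → 2). Not NE.
(Light, Rest, Max): Fleet A can switch to Rest (-5 → 0). Not NE.
(Light, Light, Heavy): Fleet A can switch to Moderate (-4 → 5). Not NE.
(Light, Light, Max): Fleet C can switch to Heavy (-5 → 3). Not NE.
(Moderate, Rest, Heavy): Fleet A can switch to Light (0 → 2). Not NE.
(Moderate, Rest, Max): Fleet C can switch to Heavy (2 → 5). Not NE.
(The remaining 2 profiles each have a profitable deviation by the same check.)

This game has no pure Nash equilibrium.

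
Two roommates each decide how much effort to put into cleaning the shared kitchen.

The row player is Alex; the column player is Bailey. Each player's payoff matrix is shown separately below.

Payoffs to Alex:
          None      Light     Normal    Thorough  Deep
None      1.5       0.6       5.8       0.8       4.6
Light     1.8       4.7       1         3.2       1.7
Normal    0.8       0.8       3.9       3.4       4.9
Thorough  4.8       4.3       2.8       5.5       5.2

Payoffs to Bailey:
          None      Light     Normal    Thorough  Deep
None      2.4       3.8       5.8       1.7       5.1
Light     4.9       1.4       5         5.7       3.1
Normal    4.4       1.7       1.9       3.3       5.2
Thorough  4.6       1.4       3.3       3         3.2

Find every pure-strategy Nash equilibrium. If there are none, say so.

Pure-strategy Nash equilibria: (None, Normal) and (Thorough, None)

Alex against None: payoffs 1.5, 1.8, 0.8, 4.8 → best response Thorough.
Alex against Light: payoffs 0.6, 4.7, 0.8, 4.3 → best response Light.
Alex against Normal: payoffs 5.8, 1, 3.9, 2.8 → best response None.
Alex against Thorough: payoffs 0.8, 3.2, 3.4, 5.5 → best response Thorough.
Alex against Deep: payoffs 4.6, 1.7, 4.9, 5.2 → best response Thorough.
Bailey against None: payoffs 2.4, 3.8, 5.8, 1.7, 5.1 → best response Normal.
Bailey against Light: payoffs 4.9, 1.4, 5, 5.7, 3.1 → best response Thorough.
Bailey against Normal: payoffs 4.4, 1.7, 1.9, 3.3, 5.2 → best response Deep.
Bailey against Thorough: payoffs 4.6, 1.4, 3.3, 3, 3.2 → best response None.
Mutual best responses: (None, Normal); (Thorough, None).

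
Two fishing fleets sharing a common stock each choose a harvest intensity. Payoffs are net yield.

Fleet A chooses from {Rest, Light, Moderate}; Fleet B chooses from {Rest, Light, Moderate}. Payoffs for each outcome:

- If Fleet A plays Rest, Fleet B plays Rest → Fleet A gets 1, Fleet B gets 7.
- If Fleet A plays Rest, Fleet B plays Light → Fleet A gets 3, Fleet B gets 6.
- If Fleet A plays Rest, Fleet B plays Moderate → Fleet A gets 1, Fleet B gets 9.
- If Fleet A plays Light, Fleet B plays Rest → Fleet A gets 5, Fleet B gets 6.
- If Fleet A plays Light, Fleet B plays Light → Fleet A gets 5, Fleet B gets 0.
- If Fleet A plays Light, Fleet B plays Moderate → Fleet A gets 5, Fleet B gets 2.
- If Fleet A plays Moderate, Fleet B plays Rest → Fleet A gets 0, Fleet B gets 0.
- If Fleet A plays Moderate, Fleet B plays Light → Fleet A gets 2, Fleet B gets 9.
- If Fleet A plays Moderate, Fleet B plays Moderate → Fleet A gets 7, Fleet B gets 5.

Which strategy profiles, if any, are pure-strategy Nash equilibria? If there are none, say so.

The unique pure-strategy Nash equilibrium is (Light, Rest).

Fleet A against Rest: payoffs 1, 5, 0 → best response Light.
Fleet A against Light: payoffs 3, 5, 2 → best response Light.
Fleet A against Moderate: payoffs 1, 5, 7 → best response Moderate.
Fleet B against Rest: payoffs 7, 6, 9 → best response Moderate.
Fleet B against Light: payoffs 6, 0, 2 → best response Rest.
Fleet B against Moderate: payoffs 0, 9, 5 → best response Light.
Mutual best responses: (Light, Rest).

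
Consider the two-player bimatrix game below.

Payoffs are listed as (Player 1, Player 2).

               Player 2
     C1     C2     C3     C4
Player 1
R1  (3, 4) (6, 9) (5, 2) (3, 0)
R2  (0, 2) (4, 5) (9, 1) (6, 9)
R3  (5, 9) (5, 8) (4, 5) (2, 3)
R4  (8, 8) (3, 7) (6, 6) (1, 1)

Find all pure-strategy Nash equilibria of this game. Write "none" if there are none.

(R1, C2); (R2, C4); (R4, C1)

(R1, C1): Player 1 can switch to R3 (3 → 5). Not NE.
(R1, C2): Player 1 gets 6, best alternative 5; Player 2 gets 9, best alternative 4. No profitable deviation — NE.
(R1, C3): Player 1 can switch to R2 (5 → 9). Not NE.
(R1, C4): Player 1 can switch to R2 (3 → 6). Not NE.
(R2, C1): Player 1 can switch to R1 (0 → 3). Not NE.
(R2, C2): Player 1 can switch to R1 (4 → 6). Not NE.
(R2, C3): Player 2 can switch to C1 (1 → 2). Not NE.
(R2, C4): Player 1 gets 6, best alternative 3; Player 2 gets 9, best alternative 5. No profitable deviation — NE.
(R3, C1): Player 1 can switch to R4 (5 → 8). Not NE.
(R3, C2): Player 1 can switch to R1 (5 → 6). Not NE.
(R3, C3): Player 1 can switch to R1 (4 → 5). Not NE.
(R3, C4): Player 1 can switch to R1 (2 → 3). Not NE.
(R4, C1): Player 1 gets 8, best alternative 5; Player 2 gets 8, best alternative 7. No profitable deviation — NE.
(R4, C2): Player 1 can switch to R1 (3 → 6). Not NE.
(R4, C3): Player 1 can switch to R2 (6 → 9). Not NE.
(The remaining 1 profile has a profitable deviation by the same check.)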